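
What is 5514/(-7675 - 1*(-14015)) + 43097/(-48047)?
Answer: -4151911/152308990 ≈ -0.027260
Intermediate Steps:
5514/(-7675 - 1*(-14015)) + 43097/(-48047) = 5514/(-7675 + 14015) + 43097*(-1/48047) = 5514/6340 - 43097/48047 = 5514*(1/6340) - 43097/48047 = 2757/3170 - 43097/48047 = -4151911/152308990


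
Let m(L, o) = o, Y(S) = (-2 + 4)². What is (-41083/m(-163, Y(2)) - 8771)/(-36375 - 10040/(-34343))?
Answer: 2615803281/4996866340 ≈ 0.52349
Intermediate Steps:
Y(S) = 4 (Y(S) = 2² = 4)
(-41083/m(-163, Y(2)) - 8771)/(-36375 - 10040/(-34343)) = (-41083/4 - 8771)/(-36375 - 10040/(-34343)) = (-41083*¼ - 8771)/(-36375 - 10040*(-1/34343)) = (-41083/4 - 8771)/(-36375 + 10040/34343) = -76167/(4*(-1249216585/34343)) = -76167/4*(-34343/1249216585) = 2615803281/4996866340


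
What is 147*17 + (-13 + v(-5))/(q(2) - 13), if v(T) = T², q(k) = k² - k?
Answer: 27477/11 ≈ 2497.9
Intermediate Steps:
147*17 + (-13 + v(-5))/(q(2) - 13) = 147*17 + (-13 + (-5)²)/(2*(-1 + 2) - 13) = 2499 + (-13 + 25)/(2*1 - 13) = 2499 + 12/(2 - 13) = 2499 + 12/(-11) = 2499 + 12*(-1/11) = 2499 - 12/11 = 27477/11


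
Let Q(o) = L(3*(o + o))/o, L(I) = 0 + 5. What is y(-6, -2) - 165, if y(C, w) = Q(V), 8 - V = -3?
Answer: -1810/11 ≈ -164.55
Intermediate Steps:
V = 11 (V = 8 - 1*(-3) = 8 + 3 = 11)
L(I) = 5
Q(o) = 5/o
y(C, w) = 5/11
y(-6, -2) - 165 = 5/11 - 165 = -1810/11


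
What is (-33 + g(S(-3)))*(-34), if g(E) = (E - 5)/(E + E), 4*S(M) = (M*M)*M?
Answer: 29495/27 ≈ 1092.4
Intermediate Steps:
S(M) = M**3/4 (S(M) = ((M*M)*M)/4 = (M**2*M)/4 = M**3/4)
g(E) = (-5 + E)/(2*E) (g(E) = (-5 + E)/((2*E)) = (-5 + E)*(1/(2*E)) = (-5 + E)/(2*E))
(-33 + g(S(-3)))*(-34) = (-33 + (-5 + (1/4)*(-3)**3)/(2*(((1/4)*(-3)**3))))*(-34) = (-33 + (-5 + (1/4)*(-27))/(2*(((1/4)*(-27)))))*(-34) = (-33 + (-5 - 27/4)/(2*(-27/4)))*(-34) = (-33 + (1/2)*(-4/27)*(-47/4))*(-34) = (-33 + 47/54)*(-34) = -1735/54*(-34) = 29495/27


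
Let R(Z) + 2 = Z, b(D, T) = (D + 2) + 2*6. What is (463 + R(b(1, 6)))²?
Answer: 226576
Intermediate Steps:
b(D, T) = 14 + D (b(D, T) = (2 + D) + 12 = 14 + D)
R(Z) = -2 + Z
(463 + R(b(1, 6)))² = (463 + (-2 + (14 + 1)))² = (463 + (-2 + 15))² = (463 + 13)² = 476² = 226576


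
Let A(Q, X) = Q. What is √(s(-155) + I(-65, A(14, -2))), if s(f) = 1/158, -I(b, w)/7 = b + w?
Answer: √8912306/158 ≈ 18.895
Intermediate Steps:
I(b, w) = -7*b - 7*w (I(b, w) = -7*(b + w) = -7*b - 7*w)
s(f) = 1/158
√(s(-155) + I(-65, A(14, -2))) = √(1/158 + (-7*(-65) - 7*14)) = √(1/158 + (455 - 98)) = √(1/158 + 357) = √(56407/158) = √8912306/158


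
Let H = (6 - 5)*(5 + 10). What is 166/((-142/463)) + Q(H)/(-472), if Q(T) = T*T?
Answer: -18154463/33512 ≈ -541.73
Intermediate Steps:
H = 15 (H = 1*15 = 15)
Q(T) = T²
166/((-142/463)) + Q(H)/(-472) = 166/((-142/463)) + 15²/(-472) = 166/((-142*1/463)) + 225*(-1/472) = 166/(-142/463) - 225/472 = 166*(-463/142) - 225/472 = -38429/71 - 225/472 = -18154463/33512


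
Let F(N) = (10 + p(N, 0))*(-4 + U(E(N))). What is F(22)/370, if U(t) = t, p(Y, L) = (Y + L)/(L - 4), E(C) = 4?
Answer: 0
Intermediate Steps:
p(Y, L) = (L + Y)/(-4 + L)
F(N) = 0 (F(N) = (10 + (0 + N)/(-4 + 0))*(-4 + 4) = (10 + N/(-4))*0 = (10 - N/4)*0 = 0)
F(22)/370 = 0/370 = 0*(1/370) = 0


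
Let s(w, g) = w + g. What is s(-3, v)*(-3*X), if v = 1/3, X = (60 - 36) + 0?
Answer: 192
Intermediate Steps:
X = 24 (X = 24 + 0 = 24)
v = ⅓ ≈ 0.33333
s(w, g) = g + w
s(-3, v)*(-3*X) = (⅓ - 3)*(-3*24) = -8/3*(-72) = 192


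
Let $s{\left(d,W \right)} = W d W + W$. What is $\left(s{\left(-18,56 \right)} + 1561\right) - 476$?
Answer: $-55307$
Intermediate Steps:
$s{\left(d,W \right)} = W + d W^{2}$ ($s{\left(d,W \right)} = d W^{2} + W = W + d W^{2}$)
$\left(s{\left(-18,56 \right)} + 1561\right) - 476 = \left(56 \left(1 + 56 \left(-18\right)\right) + 1561\right) - 476 = \left(56 \left(1 - 1008\right) + 1561\right) - 476 = \left(56 \left(-1007\right) + 1561\right) - 476 = \left(-56392 + 1561\right) - 476 = -54831 - 476 = -55307$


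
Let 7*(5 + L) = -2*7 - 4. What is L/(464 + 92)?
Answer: -53/3892 ≈ -0.013618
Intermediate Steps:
L = -53/7 (L = -5 + (-2*7 - 4)/7 = -5 + (-14 - 4)/7 = -5 + (1/7)*(-18) = -5 - 18/7 = -53/7 ≈ -7.5714)
L/(464 + 92) = -53/7/(464 + 92) = -53/7/556 = (1/556)*(-53/7) = -53/3892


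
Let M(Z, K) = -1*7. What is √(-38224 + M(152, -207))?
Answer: I*√38231 ≈ 195.53*I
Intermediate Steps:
M(Z, K) = -7
√(-38224 + M(152, -207)) = √(-38224 - 7) = √(-38231) = I*√38231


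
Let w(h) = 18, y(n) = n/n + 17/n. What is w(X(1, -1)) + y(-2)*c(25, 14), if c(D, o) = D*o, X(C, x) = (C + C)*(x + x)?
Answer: -2607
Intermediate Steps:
X(C, x) = 4*C*x (X(C, x) = (2*C)*(2*x) = 4*C*x)
y(n) = 1 + 17/n
w(X(1, -1)) + y(-2)*c(25, 14) = 18 + ((17 - 2)/(-2))*(25*14) = 18 - 1/2*15*350 = 18 - 15/2*350 = 18 - 2625 = -2607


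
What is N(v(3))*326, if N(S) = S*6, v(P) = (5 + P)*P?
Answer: 46944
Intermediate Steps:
v(P) = P*(5 + P)
N(S) = 6*S
N(v(3))*326 = (6*(3*(5 + 3)))*326 = (6*(3*8))*326 = (6*24)*326 = 144*326 = 46944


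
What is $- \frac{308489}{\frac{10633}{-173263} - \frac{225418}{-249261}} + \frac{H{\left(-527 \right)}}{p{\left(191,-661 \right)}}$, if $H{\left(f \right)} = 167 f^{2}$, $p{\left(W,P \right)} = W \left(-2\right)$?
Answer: $- \frac{6777907343231476817}{13907170967422} \approx -4.8737 \cdot 10^{5}$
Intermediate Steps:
$p{\left(W,P \right)} = - 2 W$
$- \frac{308489}{\frac{10633}{-173263} - \frac{225418}{-249261}} + \frac{H{\left(-527 \right)}}{p{\left(191,-661 \right)}} = - \frac{308489}{\frac{10633}{-173263} - \frac{225418}{-249261}} + \frac{167 \left(-527\right)^{2}}{\left(-2\right) 191} = - \frac{308489}{10633 \left(- \frac{1}{173263}\right) - - \frac{225418}{249261}} + \frac{167 \cdot 277729}{-382} = - \frac{308489}{- \frac{10633}{173263} + \frac{225418}{249261}} + 46380743 \left(- \frac{1}{382}\right) = - \frac{308489}{\frac{36406206721}{43187708643}} - \frac{46380743}{382} = \left(-308489\right) \frac{43187708643}{36406206721} - \frac{46380743}{382} = - \frac{13322933051570427}{36406206721} - \frac{46380743}{382} = - \frac{6777907343231476817}{13907170967422}$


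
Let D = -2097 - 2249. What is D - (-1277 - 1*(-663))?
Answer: -3732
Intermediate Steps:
D = -4346
D - (-1277 - 1*(-663)) = -4346 - (-1277 - 1*(-663)) = -4346 - (-1277 + 663) = -4346 - 1*(-614) = -4346 + 614 = -3732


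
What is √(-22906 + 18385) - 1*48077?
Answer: -48077 + I*√4521 ≈ -48077.0 + 67.238*I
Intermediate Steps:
√(-22906 + 18385) - 1*48077 = √(-4521) - 48077 = I*√4521 - 48077 = -48077 + I*√4521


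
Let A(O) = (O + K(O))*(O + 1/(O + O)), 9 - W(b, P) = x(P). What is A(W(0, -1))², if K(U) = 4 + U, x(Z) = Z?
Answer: 1454436/25 ≈ 58177.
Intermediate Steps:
W(b, P) = 9 - P
A(O) = (4 + 2*O)*(O + 1/(2*O)) (A(O) = (O + (4 + O))*(O + 1/(O + O)) = (4 + 2*O)*(O + 1/(2*O)))
A(W(0, -1))² = (1 + 2/(9 - 1*(-1)) + 2*(9 - 1*(-1))² + 4*(9 - 1*(-1)))² = (1 + 2/(9 + 1) + 2*(9 + 1)² + 4*(9 + 1))² = (1 + 2/10 + 2*10² + 4*10)² = (1 + 2*(⅒) + 2*100 + 40)² = (1 + ⅕ + 200 + 40)² = (1206/5)² = 1454436/25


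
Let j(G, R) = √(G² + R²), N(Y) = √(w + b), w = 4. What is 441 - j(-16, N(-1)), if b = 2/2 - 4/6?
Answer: 441 - √2343/3 ≈ 424.87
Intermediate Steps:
b = ⅓ (b = 2*(½) - 4*⅙ = 1 - ⅔ = ⅓ ≈ 0.33333)
N(Y) = √39/3 (N(Y) = √(4 + ⅓) = √(13/3) = √39/3)
441 - j(-16, N(-1)) = 441 - √((-16)² + (√39/3)²) = 441 - √(256 + 13/3) = 441 - √(781/3) = 441 - √2343/3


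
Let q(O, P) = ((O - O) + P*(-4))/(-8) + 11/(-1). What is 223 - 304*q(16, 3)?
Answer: 3111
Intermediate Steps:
q(O, P) = -11 + P/2 (q(O, P) = (0 - 4*P)*(-⅛) + 11*(-1) = -4*P*(-⅛) - 11 = P/2 - 11 = -11 + P/2)
223 - 304*q(16, 3) = 223 - 304*(-11 + (½)*3) = 223 - 304*(-11 + 3/2) = 223 - 304*(-19/2) = 223 + 2888 = 3111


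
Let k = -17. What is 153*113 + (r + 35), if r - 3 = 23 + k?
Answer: 17333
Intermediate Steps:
r = 9 (r = 3 + (23 - 17) = 3 + 6 = 9)
153*113 + (r + 35) = 153*113 + (9 + 35) = 17289 + 44 = 17333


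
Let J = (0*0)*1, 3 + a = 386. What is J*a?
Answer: 0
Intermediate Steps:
a = 383 (a = -3 + 386 = 383)
J = 0 (J = 0*1 = 0)
J*a = 0*383 = 0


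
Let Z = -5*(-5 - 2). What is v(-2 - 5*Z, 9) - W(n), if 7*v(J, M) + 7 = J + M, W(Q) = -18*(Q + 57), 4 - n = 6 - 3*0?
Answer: 965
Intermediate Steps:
Z = 35 (Z = -5*(-7) = 35)
n = -2 (n = 4 - (6 - 3*0) = 4 - (6 + 0) = 4 - 1*6 = 4 - 6 = -2)
W(Q) = -1026 - 18*Q (W(Q) = -18*(57 + Q) = -1026 - 18*Q)
v(J, M) = -1 + J/7 + M/7 (v(J, M) = -1 + (J + M)/7 = -1 + (J/7 + M/7) = -1 + J/7 + M/7)
v(-2 - 5*Z, 9) - W(n) = (-1 + (-2 - 5*35)/7 + (⅐)*9) - (-1026 - 18*(-2)) = (-1 + (-2 - 175)/7 + 9/7) - (-1026 + 36) = (-1 + (⅐)*(-177) + 9/7) - 1*(-990) = (-1 - 177/7 + 9/7) + 990 = -25 + 990 = 965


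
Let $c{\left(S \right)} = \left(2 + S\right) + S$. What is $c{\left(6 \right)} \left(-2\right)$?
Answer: $-28$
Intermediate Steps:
$c{\left(S \right)} = 2 + 2 S$
$c{\left(6 \right)} \left(-2\right) = \left(2 + 2 \cdot 6\right) \left(-2\right) = \left(2 + 12\right) \left(-2\right) = 14 \left(-2\right) = -28$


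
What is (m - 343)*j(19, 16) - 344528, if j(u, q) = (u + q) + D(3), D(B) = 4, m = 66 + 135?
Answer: -350066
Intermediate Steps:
m = 201
j(u, q) = 4 + q + u (j(u, q) = (u + q) + 4 = (q + u) + 4 = 4 + q + u)
(m - 343)*j(19, 16) - 344528 = (201 - 343)*(4 + 16 + 19) - 344528 = -142*39 - 344528 = -5538 - 344528 = -350066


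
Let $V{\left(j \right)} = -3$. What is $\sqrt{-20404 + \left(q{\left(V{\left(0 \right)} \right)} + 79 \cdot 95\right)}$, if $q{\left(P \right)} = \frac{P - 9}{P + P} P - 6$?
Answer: $i \sqrt{12911} \approx 113.63 i$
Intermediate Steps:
$q{\left(P \right)} = - \frac{21}{2} + \frac{P}{2}$ ($q{\left(P \right)} = \frac{-9 + P}{2 P} P - 6 = \left(- \frac{9}{2} + \frac{P}{2}\right) - 6 = - \frac{21}{2} + \frac{P}{2}$)
$\sqrt{-20404 + \left(q{\left(V{\left(0 \right)} \right)} + 79 \cdot 95\right)} = \sqrt{-20404 + \left(\left(- \frac{21}{2} + \frac{1}{2} \left(-3\right)\right) + 79 \cdot 95\right)} = \sqrt{-20404 + \left(\left(- \frac{21}{2} - \frac{3}{2}\right) + 7505\right)} = \sqrt{-20404 + \left(-12 + 7505\right)} = \sqrt{-20404 + 7493} = \sqrt{-12911} = i \sqrt{12911}$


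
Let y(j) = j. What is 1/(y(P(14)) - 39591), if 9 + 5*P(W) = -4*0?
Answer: -5/197964 ≈ -2.5257e-5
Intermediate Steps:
P(W) = -9/5 (P(W) = -9/5 + (-4*0)/5 = -9/5 + (1/5)*0 = -9/5 + 0 = -9/5)
1/(y(P(14)) - 39591) = 1/(-9/5 - 39591) = 1/(-197964/5) = -5/197964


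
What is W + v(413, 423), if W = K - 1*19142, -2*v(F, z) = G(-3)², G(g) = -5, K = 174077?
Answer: 309845/2 ≈ 1.5492e+5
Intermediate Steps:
v(F, z) = -25/2 (v(F, z) = -½*(-5)² = -½*25 = -25/2)
W = 154935 (W = 174077 - 1*19142 = 174077 - 19142 = 154935)
W + v(413, 423) = 154935 - 25/2 = 309845/2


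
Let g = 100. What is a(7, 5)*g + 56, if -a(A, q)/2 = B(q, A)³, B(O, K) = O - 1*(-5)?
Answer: -199944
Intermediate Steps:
B(O, K) = 5 + O (B(O, K) = O + 5 = 5 + O)
a(A, q) = -2*(5 + q)³
a(7, 5)*g + 56 = -2*(5 + 5)³*100 + 56 = -2*10³*100 + 56 = -2*1000*100 + 56 = -2000*100 + 56 = -200000 + 56 = -199944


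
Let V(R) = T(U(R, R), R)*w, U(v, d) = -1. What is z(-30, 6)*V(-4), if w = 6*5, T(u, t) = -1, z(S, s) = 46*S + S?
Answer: 42300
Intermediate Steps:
z(S, s) = 47*S
w = 30
V(R) = -30 (V(R) = -1*30 = -30)
z(-30, 6)*V(-4) = (47*(-30))*(-30) = -1410*(-30) = 42300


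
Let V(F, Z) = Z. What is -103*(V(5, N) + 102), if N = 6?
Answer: -11124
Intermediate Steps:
-103*(V(5, N) + 102) = -103*(6 + 102) = -103*108 = -11124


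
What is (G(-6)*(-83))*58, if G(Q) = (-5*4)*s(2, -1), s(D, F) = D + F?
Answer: 96280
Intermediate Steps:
G(Q) = -20 (G(Q) = (-5*4)*(2 - 1) = -20*1 = -20)
(G(-6)*(-83))*58 = -20*(-83)*58 = 1660*58 = 96280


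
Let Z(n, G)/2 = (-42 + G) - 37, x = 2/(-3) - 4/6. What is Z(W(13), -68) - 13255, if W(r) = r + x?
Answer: -13549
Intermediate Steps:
x = -4/3 (x = 2*(-⅓) - 4*⅙ = -⅔ - ⅔ = -4/3 ≈ -1.3333)
W(r) = -4/3 + r (W(r) = r - 4/3 = -4/3 + r)
Z(n, G) = -158 + 2*G (Z(n, G) = 2*((-42 + G) - 37) = 2*(-79 + G) = -158 + 2*G)
Z(W(13), -68) - 13255 = (-158 + 2*(-68)) - 13255 = (-158 - 136) - 13255 = -294 - 13255 = -13549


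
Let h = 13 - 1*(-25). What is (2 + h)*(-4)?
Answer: -160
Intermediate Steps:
h = 38 (h = 13 + 25 = 38)
(2 + h)*(-4) = (2 + 38)*(-4) = 40*(-4) = -160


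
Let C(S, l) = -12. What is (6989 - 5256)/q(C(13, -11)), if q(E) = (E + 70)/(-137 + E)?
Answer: -258217/58 ≈ -4452.0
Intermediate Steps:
q(E) = (70 + E)/(-137 + E)
(6989 - 5256)/q(C(13, -11)) = (6989 - 5256)/(((70 - 12)/(-137 - 12))) = 1733/((58/(-149))) = 1733/((-1/149*58)) = 1733/(-58/149) = 1733*(-149/58) = -258217/58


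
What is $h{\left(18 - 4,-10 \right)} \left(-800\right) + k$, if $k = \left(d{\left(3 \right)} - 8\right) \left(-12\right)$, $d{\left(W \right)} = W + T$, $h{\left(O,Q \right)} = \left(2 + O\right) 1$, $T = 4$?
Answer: $-12788$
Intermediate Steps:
$h{\left(O,Q \right)} = 2 + O$
$d{\left(W \right)} = 4 + W$ ($d{\left(W \right)} = W + 4 = 4 + W$)
$k = 12$ ($k = \left(\left(4 + 3\right) - 8\right) \left(-12\right) = \left(7 - 8\right) \left(-12\right) = \left(-1\right) \left(-12\right) = 12$)
$h{\left(18 - 4,-10 \right)} \left(-800\right) + k = \left(2 + \left(18 - 4\right)\right) \left(-800\right) + 12 = \left(2 + 14\right) \left(-800\right) + 12 = 16 \left(-800\right) + 12 = -12800 + 12 = -12788$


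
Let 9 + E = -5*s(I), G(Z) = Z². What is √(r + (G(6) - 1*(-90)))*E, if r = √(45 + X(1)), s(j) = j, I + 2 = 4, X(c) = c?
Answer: -19*√(126 + √46) ≈ -218.94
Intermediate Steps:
I = 2 (I = -2 + 4 = 2)
r = √46 (r = √(45 + 1) = √46 ≈ 6.7823)
E = -19 (E = -9 - 5*2 = -9 - 10 = -19)
√(r + (G(6) - 1*(-90)))*E = √(√46 + (6² - 1*(-90)))*(-19) = √(√46 + (36 + 90))*(-19) = √(√46 + 126)*(-19) = √(126 + √46)*(-19) = -19*√(126 + √46)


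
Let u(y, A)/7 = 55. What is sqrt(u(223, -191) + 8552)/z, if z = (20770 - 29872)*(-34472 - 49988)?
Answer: sqrt(993)/256251640 ≈ 1.2297e-7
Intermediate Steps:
u(y, A) = 385 (u(y, A) = 7*55 = 385)
z = 768754920 (z = -9102*(-84460) = 768754920)
sqrt(u(223, -191) + 8552)/z = sqrt(385 + 8552)/768754920 = sqrt(8937)*(1/768754920) = (3*sqrt(993))*(1/768754920) = sqrt(993)/256251640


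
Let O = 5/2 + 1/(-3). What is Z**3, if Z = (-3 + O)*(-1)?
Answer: 125/216 ≈ 0.57870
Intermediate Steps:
O = 13/6 (O = 5*(1/2) + 1*(-1/3) = 5/2 - 1/3 = 13/6 ≈ 2.1667)
Z = 5/6 (Z = (-3 + 13/6)*(-1) = -5/6*(-1) = 5/6 ≈ 0.83333)
Z**3 = (5/6)**3 = 125/216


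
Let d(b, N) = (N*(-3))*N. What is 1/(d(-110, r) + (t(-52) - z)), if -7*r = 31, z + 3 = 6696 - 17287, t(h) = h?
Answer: 49/513675 ≈ 9.5391e-5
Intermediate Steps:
z = -10594 (z = -3 + (6696 - 17287) = -3 - 10591 = -10594)
r = -31/7 (r = -⅐*31 = -31/7 ≈ -4.4286)
d(b, N) = -3*N² (d(b, N) = (-3*N)*N = -3*N²)
1/(d(-110, r) + (t(-52) - z)) = 1/(-3*(-31/7)² + (-52 - 1*(-10594))) = 1/(-3*961/49 + (-52 + 10594)) = 1/(-2883/49 + 10542) = 1/(513675/49) = 49/513675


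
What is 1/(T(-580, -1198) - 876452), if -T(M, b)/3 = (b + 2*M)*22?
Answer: -1/720824 ≈ -1.3873e-6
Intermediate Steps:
T(M, b) = -132*M - 66*b (T(M, b) = -3*(b + 2*M)*22 = -3*(22*b + 44*M) = -132*M - 66*b)
1/(T(-580, -1198) - 876452) = 1/((-132*(-580) - 66*(-1198)) - 876452) = 1/((76560 + 79068) - 876452) = 1/(155628 - 876452) = 1/(-720824) = -1/720824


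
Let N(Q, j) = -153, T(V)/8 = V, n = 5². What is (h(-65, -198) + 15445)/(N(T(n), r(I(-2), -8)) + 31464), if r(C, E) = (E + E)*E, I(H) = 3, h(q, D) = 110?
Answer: 5185/10437 ≈ 0.49679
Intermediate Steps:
n = 25
r(C, E) = 2*E² (r(C, E) = (2*E)*E = 2*E²)
T(V) = 8*V
(h(-65, -198) + 15445)/(N(T(n), r(I(-2), -8)) + 31464) = (110 + 15445)/(-153 + 31464) = 15555/31311 = 15555*(1/31311) = 5185/10437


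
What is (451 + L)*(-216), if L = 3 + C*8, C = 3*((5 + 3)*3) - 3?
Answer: -217296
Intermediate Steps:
C = 69 (C = 3*(8*3) - 3 = 3*24 - 3 = 72 - 3 = 69)
L = 555 (L = 3 + 69*8 = 3 + 552 = 555)
(451 + L)*(-216) = (451 + 555)*(-216) = 1006*(-216) = -217296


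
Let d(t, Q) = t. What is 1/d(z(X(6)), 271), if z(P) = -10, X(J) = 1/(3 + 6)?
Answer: -⅒ ≈ -0.10000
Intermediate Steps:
X(J) = ⅑ (X(J) = 1/9 = ⅑)
1/d(z(X(6)), 271) = 1/(-10) = -⅒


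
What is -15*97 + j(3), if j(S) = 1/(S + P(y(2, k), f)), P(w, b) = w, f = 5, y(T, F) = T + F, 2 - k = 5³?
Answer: -171691/118 ≈ -1455.0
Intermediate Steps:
k = -123 (k = 2 - 1*5³ = 2 - 1*125 = 2 - 125 = -123)
y(T, F) = F + T
j(S) = 1/(-121 + S) (j(S) = 1/(S + (-123 + 2)) = 1/(S - 121) = 1/(-121 + S))
-15*97 + j(3) = -15*97 + 1/(-121 + 3) = -1455 + 1/(-118) = -1455 - 1/118 = -171691/118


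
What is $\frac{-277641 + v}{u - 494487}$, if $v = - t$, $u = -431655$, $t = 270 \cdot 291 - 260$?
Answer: $\frac{355951}{926142} \approx 0.38434$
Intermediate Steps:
$t = 78310$ ($t = 78570 - 260 = 78310$)
$v = -78310$ ($v = \left(-1\right) 78310 = -78310$)
$\frac{-277641 + v}{u - 494487} = \frac{-277641 - 78310}{-431655 - 494487} = - \frac{355951}{-926142} = \left(-355951\right) \left(- \frac{1}{926142}\right) = \frac{355951}{926142}$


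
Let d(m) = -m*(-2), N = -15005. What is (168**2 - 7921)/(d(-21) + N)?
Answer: -20303/15047 ≈ -1.3493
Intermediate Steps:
d(m) = 2*m
(168**2 - 7921)/(d(-21) + N) = (168**2 - 7921)/(2*(-21) - 15005) = (28224 - 7921)/(-42 - 15005) = 20303/(-15047) = 20303*(-1/15047) = -20303/15047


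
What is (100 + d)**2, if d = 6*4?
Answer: 15376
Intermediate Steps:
d = 24
(100 + d)**2 = (100 + 24)**2 = 124**2 = 15376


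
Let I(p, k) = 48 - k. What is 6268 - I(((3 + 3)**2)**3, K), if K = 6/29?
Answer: 180386/29 ≈ 6220.2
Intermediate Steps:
K = 6/29 (K = 6*(1/29) = 6/29 ≈ 0.20690)
6268 - I(((3 + 3)**2)**3, K) = 6268 - (48 - 1*6/29) = 6268 - (48 - 6/29) = 6268 - 1*1386/29 = 6268 - 1386/29 = 180386/29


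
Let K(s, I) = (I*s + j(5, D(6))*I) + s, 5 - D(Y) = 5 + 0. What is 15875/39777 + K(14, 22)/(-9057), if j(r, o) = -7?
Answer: 45699113/120086763 ≈ 0.38055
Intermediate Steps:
D(Y) = 0 (D(Y) = 5 - (5 + 0) = 5 - 1*5 = 5 - 5 = 0)
K(s, I) = s - 7*I + I*s (K(s, I) = (I*s - 7*I) + s = (-7*I + I*s) + s = s - 7*I + I*s)
15875/39777 + K(14, 22)/(-9057) = 15875/39777 + (14 - 7*22 + 22*14)/(-9057) = 15875*(1/39777) + (14 - 154 + 308)*(-1/9057) = 15875/39777 + 168*(-1/9057) = 15875/39777 - 56/3019 = 45699113/120086763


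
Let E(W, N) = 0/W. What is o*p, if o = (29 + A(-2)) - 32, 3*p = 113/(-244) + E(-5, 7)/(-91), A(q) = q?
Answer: 565/732 ≈ 0.77186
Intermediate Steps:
E(W, N) = 0
p = -113/732 (p = (113/(-244) + 0/(-91))/3 = (113*(-1/244) + 0*(-1/91))/3 = (-113/244 + 0)/3 = (1/3)*(-113/244) = -113/732 ≈ -0.15437)
o = -5 (o = (29 - 2) - 32 = 27 - 32 = -5)
o*p = -5*(-113/732) = 565/732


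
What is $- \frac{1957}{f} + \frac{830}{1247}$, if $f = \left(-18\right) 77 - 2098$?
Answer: $\frac{5332099}{4344548} \approx 1.2273$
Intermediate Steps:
$f = -3484$ ($f = -1386 - 2098 = -3484$)
$- \frac{1957}{f} + \frac{830}{1247} = - \frac{1957}{-3484} + \frac{830}{1247} = \left(-1957\right) \left(- \frac{1}{3484}\right) + 830 \cdot \frac{1}{1247} = \frac{1957}{3484} + \frac{830}{1247} = \frac{5332099}{4344548}$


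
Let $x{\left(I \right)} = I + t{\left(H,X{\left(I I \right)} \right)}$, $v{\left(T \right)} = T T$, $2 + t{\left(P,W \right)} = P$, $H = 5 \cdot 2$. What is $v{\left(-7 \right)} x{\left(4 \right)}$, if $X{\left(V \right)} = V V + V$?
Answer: $588$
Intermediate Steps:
$H = 10$
$X{\left(V \right)} = V + V^{2}$ ($X{\left(V \right)} = V^{2} + V = V + V^{2}$)
$t{\left(P,W \right)} = -2 + P$
$v{\left(T \right)} = T^{2}$
$x{\left(I \right)} = 8 + I$ ($x{\left(I \right)} = I + \left(-2 + 10\right) = I + 8 = 8 + I$)
$v{\left(-7 \right)} x{\left(4 \right)} = \left(-7\right)^{2} \left(8 + 4\right) = 49 \cdot 12 = 588$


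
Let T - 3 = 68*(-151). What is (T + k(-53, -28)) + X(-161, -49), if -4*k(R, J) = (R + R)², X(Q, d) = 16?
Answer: -13058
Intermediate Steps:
k(R, J) = -R² (k(R, J) = -(R + R)²/4 = -4*R²/4 = -R²)
T = -10265 (T = 3 + 68*(-151) = 3 - 10268 = -10265)
(T + k(-53, -28)) + X(-161, -49) = (-10265 - 1*(-53)²) + 16 = (-10265 - 1*2809) + 16 = (-10265 - 2809) + 16 = -13074 + 16 = -13058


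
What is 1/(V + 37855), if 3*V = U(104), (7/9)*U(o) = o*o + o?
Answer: 1/42535 ≈ 2.3510e-5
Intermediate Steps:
U(o) = 9*o/7 + 9*o**2/7 (U(o) = 9*(o*o + o)/7 = 9*(o**2 + o)/7 = 9*(o + o**2)/7 = 9*o/7 + 9*o**2/7)
V = 4680 (V = ((9/7)*104*(1 + 104))/3 = ((9/7)*104*105)/3 = (1/3)*14040 = 4680)
1/(V + 37855) = 1/(4680 + 37855) = 1/42535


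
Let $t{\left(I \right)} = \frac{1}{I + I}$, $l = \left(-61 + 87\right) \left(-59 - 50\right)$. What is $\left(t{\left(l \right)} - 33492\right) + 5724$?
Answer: $- \frac{157389025}{5668} \approx -27768.0$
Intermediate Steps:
$l = -2834$ ($l = 26 \left(-109\right) = -2834$)
$t{\left(I \right)} = \frac{1}{2 I}$
$\left(t{\left(l \right)} - 33492\right) + 5724 = \left(\frac{1}{2 \left(-2834\right)} - 33492\right) + 5724 = \left(\frac{1}{2} \left(- \frac{1}{2834}\right) - 33492\right) + 5724 = \left(- \frac{1}{5668} - 33492\right) + 5724 = - \frac{189832657}{5668} + 5724 = - \frac{157389025}{5668}$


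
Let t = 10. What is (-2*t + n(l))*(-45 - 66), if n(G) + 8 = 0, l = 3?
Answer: 3108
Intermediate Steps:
n(G) = -8 (n(G) = -8 + 0 = -8)
(-2*t + n(l))*(-45 - 66) = (-2*10 - 8)*(-45 - 66) = (-20 - 8)*(-111) = -28*(-111) = 3108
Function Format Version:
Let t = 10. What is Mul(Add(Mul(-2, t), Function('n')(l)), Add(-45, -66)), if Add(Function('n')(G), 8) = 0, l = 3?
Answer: 3108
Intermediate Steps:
Function('n')(G) = -8 (Function('n')(G) = Add(-8, 0) = -8)
Mul(Add(Mul(-2, t), Function('n')(l)), Add(-45, -66)) = Mul(Add(Mul(-2, 10), -8), Add(-45, -66)) = Mul(Add(-20, -8), -111) = Mul(-28, -111) = 3108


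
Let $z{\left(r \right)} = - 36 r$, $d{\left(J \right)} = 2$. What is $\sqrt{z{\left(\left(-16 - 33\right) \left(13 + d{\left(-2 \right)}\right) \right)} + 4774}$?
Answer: $\sqrt{31234} \approx 176.73$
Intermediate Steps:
$\sqrt{z{\left(\left(-16 - 33\right) \left(13 + d{\left(-2 \right)}\right) \right)} + 4774} = \sqrt{- 36 \left(-16 - 33\right) \left(13 + 2\right) + 4774} = \sqrt{- 36 \left(\left(-49\right) 15\right) + 4774} = \sqrt{\left(-36\right) \left(-735\right) + 4774} = \sqrt{26460 + 4774} = \sqrt{31234}$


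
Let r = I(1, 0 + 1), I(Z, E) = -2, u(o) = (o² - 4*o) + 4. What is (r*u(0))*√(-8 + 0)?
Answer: -16*I*√2 ≈ -22.627*I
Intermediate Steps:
u(o) = 4 + o² - 4*o
r = -2
(r*u(0))*√(-8 + 0) = (-2*(4 + 0² - 4*0))*√(-8 + 0) = (-2*(4 + 0 + 0))*√(-8) = (-2*4)*(2*I*√2) = -16*I*√2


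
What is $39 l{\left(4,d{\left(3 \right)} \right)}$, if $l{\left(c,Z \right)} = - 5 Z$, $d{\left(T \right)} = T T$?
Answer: $-1755$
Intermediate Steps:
$d{\left(T \right)} = T^{2}$
$39 l{\left(4,d{\left(3 \right)} \right)} = 39 \left(- 5 \cdot 3^{2}\right) = 39 \left(\left(-5\right) 9\right) = 39 \left(-45\right) = -1755$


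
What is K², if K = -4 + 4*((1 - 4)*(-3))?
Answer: 1024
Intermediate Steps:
K = 32 (K = -4 + 4*(-3*(-3)) = -4 + 4*9 = -4 + 36 = 32)
K² = 32² = 1024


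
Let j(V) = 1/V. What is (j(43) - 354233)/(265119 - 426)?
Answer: -15232018/11381799 ≈ -1.3383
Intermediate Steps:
(j(43) - 354233)/(265119 - 426) = (1/43 - 354233)/(265119 - 426) = (1/43 - 354233)/264693 = -15232018/43*1/264693 = -15232018/11381799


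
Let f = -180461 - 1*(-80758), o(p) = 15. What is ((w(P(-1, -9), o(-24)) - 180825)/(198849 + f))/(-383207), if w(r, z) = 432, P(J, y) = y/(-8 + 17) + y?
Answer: 180393/37993441222 ≈ 4.7480e-6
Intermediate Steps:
P(J, y) = 10*y/9 (P(J, y) = y/9 + y = 10*y/9)
f = -99703 (f = -180461 + 80758 = -99703)
((w(P(-1, -9), o(-24)) - 180825)/(198849 + f))/(-383207) = ((432 - 180825)/(198849 - 99703))/(-383207) = -180393/99146*(-1/383207) = 180393/37993441222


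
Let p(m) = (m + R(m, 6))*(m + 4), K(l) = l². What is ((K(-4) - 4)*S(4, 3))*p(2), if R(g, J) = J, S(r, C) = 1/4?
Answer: 144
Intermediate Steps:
S(r, C) = ¼
p(m) = (4 + m)*(6 + m) (p(m) = (m + 6)*(m + 4) = (6 + m)*(4 + m) = (4 + m)*(6 + m))
((K(-4) - 4)*S(4, 3))*p(2) = (((-4)² - 4)*(¼))*(24 + 2² + 10*2) = ((16 - 4)*(¼))*(24 + 4 + 20) = (12*(¼))*48 = 3*48 = 144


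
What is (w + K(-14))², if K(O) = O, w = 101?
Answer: 7569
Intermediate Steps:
(w + K(-14))² = (101 - 14)² = 87² = 7569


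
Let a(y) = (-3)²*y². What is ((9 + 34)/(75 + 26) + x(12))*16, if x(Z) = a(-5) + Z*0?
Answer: 364288/101 ≈ 3606.8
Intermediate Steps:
a(y) = 9*y²
x(Z) = 225 (x(Z) = 9*(-5)² + Z*0 = 9*25 + 0 = 225 + 0 = 225)
((9 + 34)/(75 + 26) + x(12))*16 = ((9 + 34)/(75 + 26) + 225)*16 = (43/101 + 225)*16 = (22768/101)*16 = 364288/101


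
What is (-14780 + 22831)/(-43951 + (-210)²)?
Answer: 8051/149 ≈ 54.034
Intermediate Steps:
(-14780 + 22831)/(-43951 + (-210)²) = 8051/(-43951 + 44100) = 8051/149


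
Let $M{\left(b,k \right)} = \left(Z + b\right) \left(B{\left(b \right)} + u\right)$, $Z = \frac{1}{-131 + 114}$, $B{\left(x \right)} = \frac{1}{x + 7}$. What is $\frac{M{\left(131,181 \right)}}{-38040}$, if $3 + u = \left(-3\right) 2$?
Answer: $\frac{27083}{874920} \approx 0.030955$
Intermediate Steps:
$u = -9$ ($u = -3 - 6 = -9$)
$B{\left(x \right)} = \frac{1}{7 + x}$
$Z = - \frac{1}{17}$ ($Z = \frac{1}{-17} = - \frac{1}{17} \approx -0.058824$)
$M{\left(b,k \right)} = \left(-9 + \frac{1}{7 + b}\right) \left(- \frac{1}{17} + b\right)$ ($M{\left(b,k \right)} = \left(- \frac{1}{17} + b\right) \left(\frac{1}{7 + b} - 9\right) = \left(- \frac{1}{17} + b\right) \left(-9 + \frac{1}{7 + b}\right) = \left(-9 + \frac{1}{7 + b}\right) \left(- \frac{1}{17} + b\right)$)
$\frac{M{\left(131,181 \right)}}{-38040} = \frac{\frac{1}{17} \frac{1}{7 + 131} \left(62 - 136895 - 153 \cdot 131^{2}\right)}{-38040} = \frac{62 - 136895 - 2625633}{17 \cdot 138} \left(- \frac{1}{38040}\right) = \frac{1}{17} \cdot \frac{1}{138} \left(62 - 136895 - 2625633\right) \left(- \frac{1}{38040}\right) = \frac{1}{17} \cdot \frac{1}{138} \left(-2762466\right) \left(- \frac{1}{38040}\right) = \left(- \frac{27083}{23}\right) \left(- \frac{1}{38040}\right) = \frac{27083}{874920}$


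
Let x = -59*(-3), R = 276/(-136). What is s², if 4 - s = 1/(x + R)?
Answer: 564632644/35390601 ≈ 15.954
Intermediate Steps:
R = -69/34 (R = 276*(-1/136) = -69/34 ≈ -2.0294)
x = 177
s = 23762/5949 (s = 4 - 1/(177 - 69/34) = 4 - 1/5949/34 = 4 - 1*34/5949 = 4 - 34/5949 = 23762/5949 ≈ 3.9943)
s² = (23762/5949)² = 564632644/35390601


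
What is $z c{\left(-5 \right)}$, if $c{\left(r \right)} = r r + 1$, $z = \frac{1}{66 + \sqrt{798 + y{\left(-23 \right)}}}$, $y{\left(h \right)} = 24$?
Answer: $\frac{286}{589} - \frac{13 \sqrt{822}}{1767} \approx 0.27464$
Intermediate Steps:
$z = \frac{1}{66 + \sqrt{822}}$ ($z = \frac{1}{66 + \sqrt{798 + 24}} = \frac{1}{66 + \sqrt{822}} \approx 0.010563$)
$c{\left(r \right)} = 1 + r^{2}$ ($c{\left(r \right)} = r^{2} + 1 = 1 + r^{2}$)
$z c{\left(-5 \right)} = \left(\frac{11}{589} - \frac{\sqrt{822}}{3534}\right) \left(1 + \left(-5\right)^{2}\right) = \left(\frac{11}{589} - \frac{\sqrt{822}}{3534}\right) \left(1 + 25\right) = \left(\frac{11}{589} - \frac{\sqrt{822}}{3534}\right) 26 = \frac{286}{589} - \frac{13 \sqrt{822}}{1767}$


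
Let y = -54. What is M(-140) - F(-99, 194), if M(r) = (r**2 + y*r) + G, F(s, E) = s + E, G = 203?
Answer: 27268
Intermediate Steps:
F(s, E) = E + s
M(r) = 203 + r**2 - 54*r (M(r) = (r**2 - 54*r) + 203 = 203 + r**2 - 54*r)
M(-140) - F(-99, 194) = (203 + (-140)**2 - 54*(-140)) - (194 - 99) = (203 + 19600 + 7560) - 1*95 = 27363 - 95 = 27268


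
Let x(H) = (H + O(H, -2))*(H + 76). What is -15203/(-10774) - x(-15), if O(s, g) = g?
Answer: 11187841/10774 ≈ 1038.4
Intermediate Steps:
x(H) = (-2 + H)*(76 + H) (x(H) = (H - 2)*(H + 76) = (-2 + H)*(76 + H))
-15203/(-10774) - x(-15) = -15203/(-10774) - (-152 + (-15)² + 74*(-15)) = -15203*(-1/10774) - (-152 + 225 - 1110) = 15203/10774 - 1*(-1037) = 15203/10774 + 1037 = 11187841/10774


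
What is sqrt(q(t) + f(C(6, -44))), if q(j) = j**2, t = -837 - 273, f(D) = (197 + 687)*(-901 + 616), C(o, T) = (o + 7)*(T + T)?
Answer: 8*sqrt(15315) ≈ 990.03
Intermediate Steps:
C(o, T) = 2*T*(7 + o) (C(o, T) = (7 + o)*(2*T) = 2*T*(7 + o))
f(D) = -251940 (f(D) = 884*(-285) = -251940)
t = -1110
sqrt(q(t) + f(C(6, -44))) = sqrt((-1110)**2 - 251940) = sqrt(1232100 - 251940) = sqrt(980160) = 8*sqrt(15315)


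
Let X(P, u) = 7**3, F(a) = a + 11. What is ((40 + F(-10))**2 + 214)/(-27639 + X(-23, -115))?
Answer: -1895/27296 ≈ -0.069424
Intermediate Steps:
F(a) = 11 + a
X(P, u) = 343
((40 + F(-10))**2 + 214)/(-27639 + X(-23, -115)) = ((40 + (11 - 10))**2 + 214)/(-27639 + 343) = ((40 + 1)**2 + 214)/(-27296) = (41**2 + 214)*(-1/27296) = (1681 + 214)*(-1/27296) = 1895*(-1/27296) = -1895/27296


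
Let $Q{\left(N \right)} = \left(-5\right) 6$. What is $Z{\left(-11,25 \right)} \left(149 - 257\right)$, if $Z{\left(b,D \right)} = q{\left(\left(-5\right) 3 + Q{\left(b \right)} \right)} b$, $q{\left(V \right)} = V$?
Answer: $-53460$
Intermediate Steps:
$Q{\left(N \right)} = -30$
$Z{\left(b,D \right)} = - 45 b$ ($Z{\left(b,D \right)} = \left(\left(-5\right) 3 - 30\right) b = \left(-15 - 30\right) b = - 45 b$)
$Z{\left(-11,25 \right)} \left(149 - 257\right) = \left(-45\right) \left(-11\right) \left(149 - 257\right) = 495 \left(-108\right) = -53460$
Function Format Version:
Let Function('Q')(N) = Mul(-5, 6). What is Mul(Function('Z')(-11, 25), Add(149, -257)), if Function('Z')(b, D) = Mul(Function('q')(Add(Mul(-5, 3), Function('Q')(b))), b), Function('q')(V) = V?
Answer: -53460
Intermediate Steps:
Function('Q')(N) = -30
Function('Z')(b, D) = Mul(-45, b) (Function('Z')(b, D) = Mul(Add(Mul(-5, 3), -30), b) = Mul(Add(-15, -30), b) = Mul(-45, b))
Mul(Function('Z')(-11, 25), Add(149, -257)) = Mul(Mul(-45, -11), Add(149, -257)) = Mul(495, -108) = -53460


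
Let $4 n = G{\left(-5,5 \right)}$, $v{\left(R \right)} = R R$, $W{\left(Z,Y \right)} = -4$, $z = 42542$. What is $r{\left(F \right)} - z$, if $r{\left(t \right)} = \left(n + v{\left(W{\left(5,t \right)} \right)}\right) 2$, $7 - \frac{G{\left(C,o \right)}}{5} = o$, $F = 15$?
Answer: $-42505$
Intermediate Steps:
$v{\left(R \right)} = R^{2}$
$G{\left(C,o \right)} = 35 - 5 o$
$n = \frac{5}{2}$ ($n = \frac{35 - 25}{4} = \frac{1}{4} \cdot 10 = \frac{5}{2} \approx 2.5$)
$r{\left(t \right)} = 37$ ($r{\left(t \right)} = \left(\frac{5}{2} + \left(-4\right)^{2}\right) 2 = \left(\frac{5}{2} + 16\right) 2 = \frac{37}{2} \cdot 2 = 37$)
$r{\left(F \right)} - z = 37 - 42542 = -42505$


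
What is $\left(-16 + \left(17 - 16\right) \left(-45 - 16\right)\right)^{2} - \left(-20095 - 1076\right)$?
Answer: $27100$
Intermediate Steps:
$\left(-16 + \left(17 - 16\right) \left(-45 - 16\right)\right)^{2} - \left(-20095 - 1076\right) = \left(-16 + 1 \left(-45 - 16\right)\right)^{2} - \left(-20095 - 1076\right) = \left(-16 + 1 \left(-61\right)\right)^{2} - -21171 = \left(-16 - 61\right)^{2} + 21171 = \left(-77\right)^{2} + 21171 = 5929 + 21171 = 27100$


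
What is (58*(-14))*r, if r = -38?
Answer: 30856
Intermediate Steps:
(58*(-14))*r = (58*(-14))*(-38) = -812*(-38) = 30856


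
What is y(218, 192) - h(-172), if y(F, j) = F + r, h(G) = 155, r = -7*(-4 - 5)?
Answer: 126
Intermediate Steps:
r = 63 (r = -7*(-9) = 63)
y(F, j) = 63 + F (y(F, j) = F + 63 = 63 + F)
y(218, 192) - h(-172) = (63 + 218) - 1*155 = 281 - 155 = 126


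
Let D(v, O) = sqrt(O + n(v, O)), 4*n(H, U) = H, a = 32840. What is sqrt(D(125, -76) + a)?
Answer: sqrt(131360 + 2*I*sqrt(179))/2 ≈ 181.22 + 0.018457*I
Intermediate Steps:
n(H, U) = H/4
D(v, O) = sqrt(O + v/4)
sqrt(D(125, -76) + a) = sqrt(sqrt(125 + 4*(-76))/2 + 32840) = sqrt(sqrt(125 - 304)/2 + 32840) = sqrt(sqrt(-179)/2 + 32840) = sqrt((I*sqrt(179))/2 + 32840) = sqrt(I*sqrt(179)/2 + 32840) = sqrt(32840 + I*sqrt(179)/2)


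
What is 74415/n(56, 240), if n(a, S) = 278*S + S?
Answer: 4961/4464 ≈ 1.1113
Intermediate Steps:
n(a, S) = 279*S
74415/n(56, 240) = 74415/((279*240)) = 74415/66960 = 74415*(1/66960) = 4961/4464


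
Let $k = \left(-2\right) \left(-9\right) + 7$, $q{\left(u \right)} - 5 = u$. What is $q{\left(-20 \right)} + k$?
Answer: $10$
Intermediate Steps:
$q{\left(u \right)} = 5 + u$
$k = 25$ ($k = 18 + 7 = 25$)
$q{\left(-20 \right)} + k = \left(5 - 20\right) + 25 = -15 + 25 = 10$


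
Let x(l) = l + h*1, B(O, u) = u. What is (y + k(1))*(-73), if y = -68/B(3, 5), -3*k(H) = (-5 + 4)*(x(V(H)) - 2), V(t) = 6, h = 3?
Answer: 12337/15 ≈ 822.47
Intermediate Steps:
x(l) = 3 + l (x(l) = l + 3*1 = l + 3 = 3 + l)
k(H) = 7/3 (k(H) = -(-5 + 4)*((3 + 6) - 2)/3 = -(-1)*(9 - 2)/3 = -(-1)*7/3 = -⅓*(-7) = 7/3)
y = -68/5 ≈ -13.600
(y + k(1))*(-73) = (-68/5 + 7/3)*(-73) = -169/15*(-73) = 12337/15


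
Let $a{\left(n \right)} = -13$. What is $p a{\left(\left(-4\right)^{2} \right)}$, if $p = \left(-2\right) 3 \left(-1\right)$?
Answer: $-78$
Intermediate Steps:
$p = 6$ ($p = \left(-6\right) \left(-1\right) = 6$)
$p a{\left(\left(-4\right)^{2} \right)} = 6 \left(-13\right) = -78$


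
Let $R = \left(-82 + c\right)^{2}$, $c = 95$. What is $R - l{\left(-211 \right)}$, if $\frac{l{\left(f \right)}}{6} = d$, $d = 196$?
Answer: $-1007$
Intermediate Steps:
$l{\left(f \right)} = 1176$ ($l{\left(f \right)} = 6 \cdot 196 = 1176$)
$R = 169$ ($R = \left(-82 + 95\right)^{2} = 13^{2} = 169$)
$R - l{\left(-211 \right)} = 169 - 1176 = -1007$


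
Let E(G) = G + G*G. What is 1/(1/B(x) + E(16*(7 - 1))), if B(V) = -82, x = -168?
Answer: 82/763583 ≈ 0.00010739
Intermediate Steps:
E(G) = G + G²
1/(1/B(x) + E(16*(7 - 1))) = 1/(1/(-82) + (16*(7 - 1))*(1 + 16*(7 - 1))) = 1/(-1/82 + (16*6)*(1 + 16*6)) = 1/(-1/82 + 96*(1 + 96)) = 1/(-1/82 + 96*97) = 1/(-1/82 + 9312) = 1/(763583/82) = 82/763583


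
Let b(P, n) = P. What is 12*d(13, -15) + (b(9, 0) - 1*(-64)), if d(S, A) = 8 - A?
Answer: 349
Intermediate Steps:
12*d(13, -15) + (b(9, 0) - 1*(-64)) = 12*(8 - 1*(-15)) + (9 - 1*(-64)) = 12*(8 + 15) + (9 + 64) = 12*23 + 73 = 276 + 73 = 349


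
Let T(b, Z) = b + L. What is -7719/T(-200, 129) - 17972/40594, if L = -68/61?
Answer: 9446784875/249003596 ≈ 37.938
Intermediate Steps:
L = -68/61 (L = -68*1/61 = -68/61 ≈ -1.1148)
T(b, Z) = -68/61 + b (T(b, Z) = b - 68/61 = -68/61 + b)
-7719/T(-200, 129) - 17972/40594 = -7719/(-68/61 - 200) - 17972/40594 = -7719/(-12268/61) - 17972*1/40594 = -7719*(-61/12268) - 8986/20297 = 470859/12268 - 8986/20297 = 9446784875/249003596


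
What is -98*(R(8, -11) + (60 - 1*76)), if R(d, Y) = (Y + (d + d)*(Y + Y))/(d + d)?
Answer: 30331/8 ≈ 3791.4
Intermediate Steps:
R(d, Y) = (Y + 4*Y*d)/(2*d) (R(d, Y) = (Y + (2*d)*(2*Y))/((2*d)) = (Y + 4*Y*d)*(1/(2*d)) = (Y + 4*Y*d)/(2*d))
-98*(R(8, -11) + (60 - 1*76)) = -98*((2*(-11) + (½)*(-11)/8) + (60 - 1*76)) = -98*((-22 + (½)*(-11)*(⅛)) + (60 - 76)) = -98*((-22 - 11/16) - 16) = -98*(-363/16 - 16) = -98*(-619/16) = 30331/8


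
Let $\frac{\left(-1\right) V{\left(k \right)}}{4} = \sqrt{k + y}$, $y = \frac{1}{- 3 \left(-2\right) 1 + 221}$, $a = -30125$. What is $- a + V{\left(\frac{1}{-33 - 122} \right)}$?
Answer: $30125 - \frac{24 i \sqrt{70370}}{35185} \approx 30125.0 - 0.18095 i$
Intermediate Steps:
$y = \frac{1}{227}$ ($y = \frac{1}{\left(-1\right) \left(-6\right) 1 + 221} = \frac{1}{6 \cdot 1 + 221} = \frac{1}{6 + 221} = \frac{1}{227} \approx 0.0044053$)
$V{\left(k \right)} = - 4 \sqrt{\frac{1}{227} + k}$ ($V{\left(k \right)} = - 4 \sqrt{k + \frac{1}{227}} = - 4 \sqrt{\frac{1}{227} + k}$)
$- a + V{\left(\frac{1}{-33 - 122} \right)} = \left(-1\right) \left(-30125\right) - \frac{4 \sqrt{227 + \frac{51529}{-33 - 122}}}{227} = 30125 - \frac{4 \sqrt{227 + \frac{51529}{-155}}}{227} = 30125 - \frac{4 \sqrt{227 + 51529 \left(- \frac{1}{155}\right)}}{227} = 30125 - \frac{4 \sqrt{227 - \frac{51529}{155}}}{227} = 30125 - \frac{4 \sqrt{- \frac{16344}{155}}}{227} = 30125 - \frac{4 \frac{6 i \sqrt{70370}}{155}}{227} = 30125 - \frac{24 i \sqrt{70370}}{35185}$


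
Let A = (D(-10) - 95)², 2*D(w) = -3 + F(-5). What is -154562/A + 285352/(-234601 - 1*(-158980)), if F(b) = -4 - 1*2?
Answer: -58052756560/2994667221 ≈ -19.385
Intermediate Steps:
F(b) = -6 (F(b) = -4 - 2 = -6)
D(w) = -9/2 (D(w) = (-3 - 6)/2 = (½)*(-9) = -9/2)
A = 39601/4 (A = (-9/2 - 95)² = (-199/2)² = 39601/4 ≈ 9900.3)
-154562/A + 285352/(-234601 - 1*(-158980)) = -154562/39601/4 + 285352/(-234601 - 1*(-158980)) = -154562*4/39601 + 285352/(-234601 + 158980) = -618248/39601 + 285352/(-75621) = -618248/39601 + 285352*(-1/75621) = -618248/39601 - 285352/75621 = -58052756560/2994667221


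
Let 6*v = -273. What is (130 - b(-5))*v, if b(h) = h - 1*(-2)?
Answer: -12103/2 ≈ -6051.5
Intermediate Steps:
v = -91/2 (v = (⅙)*(-273) = -91/2 ≈ -45.500)
b(h) = 2 + h (b(h) = h + 2 = 2 + h)
(130 - b(-5))*v = (130 - (2 - 5))*(-91/2) = (130 - 1*(-3))*(-91/2) = (130 + 3)*(-91/2) = 133*(-91/2) = -12103/2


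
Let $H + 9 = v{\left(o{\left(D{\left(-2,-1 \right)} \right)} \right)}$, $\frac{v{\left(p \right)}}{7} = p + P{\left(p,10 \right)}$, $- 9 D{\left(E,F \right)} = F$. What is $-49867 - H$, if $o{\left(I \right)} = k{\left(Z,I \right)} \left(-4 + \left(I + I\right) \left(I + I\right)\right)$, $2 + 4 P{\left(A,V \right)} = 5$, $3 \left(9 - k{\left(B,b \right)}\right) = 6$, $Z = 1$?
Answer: $- \frac{16092973}{324} \approx -49670.0$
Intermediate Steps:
$k{\left(B,b \right)} = 7$ ($k{\left(B,b \right)} = 9 - 2 = 7$)
$D{\left(E,F \right)} = - \frac{F}{9}$
$P{\left(A,V \right)} = \frac{3}{4}$ ($P{\left(A,V \right)} = - \frac{1}{2} + \frac{1}{4} \cdot 5 = - \frac{1}{2} + \frac{5}{4} = \frac{3}{4}$)
$o{\left(I \right)} = -28 + 28 I^{2}$ ($o{\left(I \right)} = 7 \left(-4 + \left(I + I\right) \left(I + I\right)\right) = 7 \left(-4 + 2 I 2 I\right) = 7 \left(-4 + 4 I^{2}\right) = -28 + 28 I^{2}$)
$v{\left(p \right)} = \frac{21}{4} + 7 p$ ($v{\left(p \right)} = 7 \left(p + \frac{3}{4}\right) = 7 \left(\frac{3}{4} + p\right) = \frac{21}{4} + 7 p$)
$H = - \frac{63935}{324}$ ($H = -9 + \left(\frac{21}{4} + 7 \left(-28 + 28 \left(\left(- \frac{1}{9}\right) \left(-1\right)\right)^{2}\right)\right) = -9 + \left(\frac{21}{4} + 7 \left(-28 + \frac{28}{81}\right)\right) = -9 + \left(\frac{21}{4} + 7 \left(- \frac{2240}{81}\right)\right) = -9 + \left(\frac{21}{4} - \frac{15680}{81}\right) = -9 - \frac{61019}{324} = - \frac{63935}{324} \approx -197.33$)
$-49867 - H = -49867 - - \frac{63935}{324} = -49867 + \frac{63935}{324} = - \frac{16092973}{324}$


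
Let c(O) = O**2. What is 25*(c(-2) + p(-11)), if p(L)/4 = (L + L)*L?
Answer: 24300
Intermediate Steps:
p(L) = 8*L**2 (p(L) = 4*((L + L)*L) = 4*((2*L)*L) = 4*(2*L**2) = 8*L**2)
25*(c(-2) + p(-11)) = 25*((-2)**2 + 8*(-11)**2) = 25*(4 + 8*121) = 25*(4 + 968) = 25*972 = 24300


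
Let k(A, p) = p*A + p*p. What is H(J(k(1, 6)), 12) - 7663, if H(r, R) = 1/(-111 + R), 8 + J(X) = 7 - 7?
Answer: -758638/99 ≈ -7663.0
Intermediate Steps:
k(A, p) = p² + A*p (k(A, p) = A*p + p² = p² + A*p)
J(X) = -8 (J(X) = -8 + (7 - 7) = -8 + 0 = -8)
H(J(k(1, 6)), 12) - 7663 = 1/(-111 + 12) - 7663 = 1/(-99) - 7663 = -1/99 - 7663 = -758638/99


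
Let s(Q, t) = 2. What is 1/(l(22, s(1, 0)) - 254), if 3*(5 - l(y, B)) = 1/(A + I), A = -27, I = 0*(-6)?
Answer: -81/20168 ≈ -0.0040163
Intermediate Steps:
I = 0
l(y, B) = 406/81 (l(y, B) = 5 - 1/(3*(-27 + 0)) = 5 - ⅓/(-27) = 5 - ⅓*(-1/27) = 5 + 1/81 = 406/81)
1/(l(22, s(1, 0)) - 254) = 1/(406/81 - 254) = 1/(-20168/81) = -81/20168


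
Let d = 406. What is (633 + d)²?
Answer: 1079521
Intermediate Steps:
(633 + d)² = (633 + 406)² = 1039² = 1079521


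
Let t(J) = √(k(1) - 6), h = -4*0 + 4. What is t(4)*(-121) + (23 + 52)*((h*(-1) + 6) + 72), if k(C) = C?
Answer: 5550 - 121*I*√5 ≈ 5550.0 - 270.56*I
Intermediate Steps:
h = 4 (h = 0 + 4 = 4)
t(J) = I*√5 (t(J) = √(1 - 6) = √(-5) = I*√5)
t(4)*(-121) + (23 + 52)*((h*(-1) + 6) + 72) = (I*√5)*(-121) + (23 + 52)*((4*(-1) + 6) + 72) = -121*I*√5 + 75*((-4 + 6) + 72) = -121*I*√5 + 75*(2 + 72) = -121*I*√5 + 75*74 = -121*I*√5 + 5550 = 5550 - 121*I*√5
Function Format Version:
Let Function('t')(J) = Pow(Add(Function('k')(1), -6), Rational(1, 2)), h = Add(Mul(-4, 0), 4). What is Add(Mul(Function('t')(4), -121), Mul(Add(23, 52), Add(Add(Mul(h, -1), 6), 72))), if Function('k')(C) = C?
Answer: Add(5550, Mul(-121, I, Pow(5, Rational(1, 2)))) ≈ Add(5550.0, Mul(-270.56, I))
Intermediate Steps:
h = 4 (h = Add(0, 4) = 4)
Function('t')(J) = Mul(I, Pow(5, Rational(1, 2))) (Function('t')(J) = Pow(Add(1, -6), Rational(1, 2)) = Pow(-5, Rational(1, 2)) = Mul(I, Pow(5, Rational(1, 2))))
Add(Mul(Function('t')(4), -121), Mul(Add(23, 52), Add(Add(Mul(h, -1), 6), 72))) = Add(Mul(Mul(I, Pow(5, Rational(1, 2))), -121), Mul(Add(23, 52), Add(Add(Mul(4, -1), 6), 72))) = Add(Mul(-121, I, Pow(5, Rational(1, 2))), Mul(75, Add(Add(-4, 6), 72))) = Add(Mul(-121, I, Pow(5, Rational(1, 2))), Mul(75, Add(2, 72))) = Add(Mul(-121, I, Pow(5, Rational(1, 2))), Mul(75, 74)) = Add(Mul(-121, I, Pow(5, Rational(1, 2))), 5550) = Add(5550, Mul(-121, I, Pow(5, Rational(1, 2))))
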